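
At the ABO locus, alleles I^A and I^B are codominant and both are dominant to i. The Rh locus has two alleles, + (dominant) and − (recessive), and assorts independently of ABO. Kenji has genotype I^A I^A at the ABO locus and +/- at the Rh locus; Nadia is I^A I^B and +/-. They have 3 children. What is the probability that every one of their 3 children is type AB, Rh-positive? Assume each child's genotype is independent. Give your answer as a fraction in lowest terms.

ABO cross I^A I^A × I^A I^B → 1/2 A, 1/2 AB.
Rh cross +/- × +/- → 3/4 Rh+, 1/4 Rh-; so P(type AB, Rh-positive) = 1/2 × 3/4 = 3/8 per child.
All 3 independent: (3/8)^3 = 27/512.

27/512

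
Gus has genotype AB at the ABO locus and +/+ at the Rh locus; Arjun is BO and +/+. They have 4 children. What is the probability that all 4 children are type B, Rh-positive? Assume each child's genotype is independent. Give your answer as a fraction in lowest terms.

ABO cross AB × BO → 1/4 A, 1/2 B, 1/4 AB.
Rh cross +/+ × +/+ → 1 Rh+; so P(type B, Rh-positive) = 1/2 × 1 = 1/2 per child.
All 4 independent: (1/2)^4 = 1/16.

1/16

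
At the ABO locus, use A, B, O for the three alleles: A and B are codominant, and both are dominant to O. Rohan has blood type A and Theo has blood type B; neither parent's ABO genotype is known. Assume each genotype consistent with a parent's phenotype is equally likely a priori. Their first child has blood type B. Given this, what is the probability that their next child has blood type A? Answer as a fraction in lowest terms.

1/12

Possible genotypes: Rohan ∈ {AA, AO}; Theo ∈ {BB, BO}.
Weight each parental genotype pair by prior × P(type-B child):
  AO × BB: posterior weight 2/3; P(next child type A) = 0.
  AO × BO: posterior weight 1/3; P(next child type A) = 1/4.
Weighted sum = 1/12.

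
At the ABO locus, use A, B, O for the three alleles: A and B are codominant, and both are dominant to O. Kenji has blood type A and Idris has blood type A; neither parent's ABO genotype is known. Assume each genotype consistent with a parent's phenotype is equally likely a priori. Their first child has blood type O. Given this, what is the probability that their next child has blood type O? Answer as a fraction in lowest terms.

1/4

Possible genotypes: Kenji ∈ {AA, AO}; Idris ∈ {AA, AO}.
Weight each parental genotype pair by prior × P(type-O child):
  AO × AO: posterior weight 1; P(next child type O) = 1/4.
Weighted sum = 1/4.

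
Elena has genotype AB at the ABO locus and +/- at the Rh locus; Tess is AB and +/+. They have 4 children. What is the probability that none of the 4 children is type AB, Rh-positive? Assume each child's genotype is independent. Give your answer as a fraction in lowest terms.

ABO cross AB × AB → 1/4 A, 1/4 B, 1/2 AB.
Rh cross +/- × +/+ → 1 Rh+; so P(type AB, Rh-positive) = 1/2 × 1 = 1/2 per child.
P(not type AB, Rh-positive) = 1/2 for one child; (1/2)^4 = 1/16.

1/16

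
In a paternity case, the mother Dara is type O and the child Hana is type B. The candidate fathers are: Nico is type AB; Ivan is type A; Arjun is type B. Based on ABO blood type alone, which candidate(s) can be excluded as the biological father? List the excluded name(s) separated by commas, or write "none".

Ivan

A candidate is excluded only if no genotype consistent with his phenotype could produce a type B child with a type O mother.
Ivan (type A): no genotype consistent with that phenotype can produce a type-B child with a type-O mother.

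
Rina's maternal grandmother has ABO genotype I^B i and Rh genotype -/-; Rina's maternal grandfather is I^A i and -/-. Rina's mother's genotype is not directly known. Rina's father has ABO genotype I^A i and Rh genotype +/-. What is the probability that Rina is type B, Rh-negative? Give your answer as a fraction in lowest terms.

Rina's mother's ABO genotype from I^B i × I^A i: 1/4 I^A I^B, 1/4 I^A i, 1/4 I^B i, 1/4 i i.
Crossing each possibility with the father I^A i and summing P(type B): 1/4·1/4 + 1/4·0 + 1/4·1/4 + 1/4·0 = 1/8.
Similarly for Rh via the mother's Rh distribution: P(Rh-) = 1/2.
Independent loci: 1/8 × 1/2 = 1/16.

1/16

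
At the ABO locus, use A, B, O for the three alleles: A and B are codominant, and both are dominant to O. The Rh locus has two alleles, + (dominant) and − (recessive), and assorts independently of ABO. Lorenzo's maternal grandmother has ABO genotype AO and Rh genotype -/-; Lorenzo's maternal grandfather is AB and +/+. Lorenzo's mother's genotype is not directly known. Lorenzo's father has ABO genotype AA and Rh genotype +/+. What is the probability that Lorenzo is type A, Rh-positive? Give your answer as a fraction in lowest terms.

3/4

Lorenzo's mother's ABO genotype from AO × AB: 1/4 AA, 1/4 AB, 1/4 AO, 1/4 BO.
Crossing each possibility with the father AA and summing P(type A): 1/4·1 + 1/4·1/2 + 1/4·1 + 1/4·1/2 = 3/4.
Similarly for Rh via the mother's Rh distribution: P(Rh+) = 1.
Independent loci: 3/4 × 1 = 3/4.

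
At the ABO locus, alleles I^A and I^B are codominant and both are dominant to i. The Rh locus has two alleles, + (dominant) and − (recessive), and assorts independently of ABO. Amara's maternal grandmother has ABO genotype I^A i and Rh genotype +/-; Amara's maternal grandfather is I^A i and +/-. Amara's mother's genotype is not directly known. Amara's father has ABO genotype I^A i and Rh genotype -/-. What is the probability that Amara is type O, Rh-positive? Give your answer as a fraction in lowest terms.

Amara's mother's ABO genotype from I^A i × I^A i: 1/4 I^A I^A, 1/2 I^A i, 1/4 i i.
Crossing each possibility with the father I^A i and summing P(type O): 1/4·0 + 1/2·1/4 + 1/4·1/2 = 1/4.
Similarly for Rh via the mother's Rh distribution: P(Rh+) = 1/2.
Independent loci: 1/4 × 1/2 = 1/8.

1/8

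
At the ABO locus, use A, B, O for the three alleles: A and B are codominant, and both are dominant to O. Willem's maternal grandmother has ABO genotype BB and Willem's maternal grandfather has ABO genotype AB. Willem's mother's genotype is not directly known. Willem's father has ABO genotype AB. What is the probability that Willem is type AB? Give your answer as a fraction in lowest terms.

Willem's mother's ABO genotype from BB × AB: 1/2 AB, 1/2 BB.
Crossing each possibility with the father AB and summing P(type AB): 1/2·1/2 + 1/2·1/2 = 1/2.

1/2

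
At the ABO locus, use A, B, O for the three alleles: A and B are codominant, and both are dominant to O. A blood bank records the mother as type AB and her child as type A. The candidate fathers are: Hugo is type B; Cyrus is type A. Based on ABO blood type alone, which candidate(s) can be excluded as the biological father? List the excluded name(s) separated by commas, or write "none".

A candidate is excluded only if no genotype consistent with his phenotype could produce a type A child with a type AB mother.
Every candidate has at least one consistent genotype combination, so none can be excluded.

none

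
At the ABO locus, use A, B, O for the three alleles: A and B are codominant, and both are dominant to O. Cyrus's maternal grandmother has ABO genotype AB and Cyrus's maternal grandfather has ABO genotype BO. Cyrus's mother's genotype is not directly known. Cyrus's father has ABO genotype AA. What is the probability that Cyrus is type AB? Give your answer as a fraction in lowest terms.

Cyrus's mother's ABO genotype from AB × BO: 1/4 AB, 1/4 AO, 1/4 BB, 1/4 BO.
Crossing each possibility with the father AA and summing P(type AB): 1/4·1/2 + 1/4·0 + 1/4·1 + 1/4·1/2 = 1/2.

1/2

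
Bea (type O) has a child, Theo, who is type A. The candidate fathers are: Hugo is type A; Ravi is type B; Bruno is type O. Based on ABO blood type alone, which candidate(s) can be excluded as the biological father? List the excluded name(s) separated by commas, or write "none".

A candidate is excluded only if no genotype consistent with his phenotype could produce a type A child with a type O mother.
Ravi (type B): no genotype consistent with that phenotype can produce a type-A child with a type-O mother.
Bruno (type O): no genotype consistent with that phenotype can produce a type-A child with a type-O mother.

Ravi, Bruno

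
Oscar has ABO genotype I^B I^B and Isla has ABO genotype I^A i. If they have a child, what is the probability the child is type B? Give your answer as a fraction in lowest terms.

ABO cross I^B I^B × I^A i → offspring phenotypes: 1/2 B, 1/2 AB.
So P(type B) = 1/2.

1/2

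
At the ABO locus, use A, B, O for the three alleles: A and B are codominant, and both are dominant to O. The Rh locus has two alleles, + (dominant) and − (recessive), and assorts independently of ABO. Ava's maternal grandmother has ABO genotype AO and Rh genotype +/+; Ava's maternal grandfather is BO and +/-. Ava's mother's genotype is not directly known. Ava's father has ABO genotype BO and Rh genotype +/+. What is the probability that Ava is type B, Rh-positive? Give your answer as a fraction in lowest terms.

Ava's mother's ABO genotype from AO × BO: 1/4 AB, 1/4 AO, 1/4 BO, 1/4 OO.
Crossing each possibility with the father BO and summing P(type B): 1/4·1/2 + 1/4·1/4 + 1/4·3/4 + 1/4·1/2 = 1/2.
Similarly for Rh via the mother's Rh distribution: P(Rh+) = 1.
Independent loci: 1/2 × 1 = 1/2.

1/2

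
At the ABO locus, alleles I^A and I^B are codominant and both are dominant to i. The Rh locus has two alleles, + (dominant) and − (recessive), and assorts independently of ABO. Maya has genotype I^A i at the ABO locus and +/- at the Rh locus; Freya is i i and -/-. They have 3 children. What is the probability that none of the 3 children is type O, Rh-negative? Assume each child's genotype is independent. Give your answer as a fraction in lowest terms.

27/64

ABO cross I^A i × i i → 1/2 O, 1/2 A.
Rh cross +/- × -/- → 1/2 Rh+, 1/2 Rh-; so P(type O, Rh-negative) = 1/2 × 1/2 = 1/4 per child.
P(not type O, Rh-negative) = 3/4 for one child; (3/4)^3 = 27/64.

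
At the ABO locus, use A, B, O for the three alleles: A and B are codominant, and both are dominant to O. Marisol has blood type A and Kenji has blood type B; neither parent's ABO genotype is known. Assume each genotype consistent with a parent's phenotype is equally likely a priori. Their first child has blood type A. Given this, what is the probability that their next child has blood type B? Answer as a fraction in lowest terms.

1/12

Possible genotypes: Marisol ∈ {AA, AO}; Kenji ∈ {BB, BO}.
Weight each parental genotype pair by prior × P(type-A child):
  AA × BO: posterior weight 2/3; P(next child type B) = 0.
  AO × BO: posterior weight 1/3; P(next child type B) = 1/4.
Weighted sum = 1/12.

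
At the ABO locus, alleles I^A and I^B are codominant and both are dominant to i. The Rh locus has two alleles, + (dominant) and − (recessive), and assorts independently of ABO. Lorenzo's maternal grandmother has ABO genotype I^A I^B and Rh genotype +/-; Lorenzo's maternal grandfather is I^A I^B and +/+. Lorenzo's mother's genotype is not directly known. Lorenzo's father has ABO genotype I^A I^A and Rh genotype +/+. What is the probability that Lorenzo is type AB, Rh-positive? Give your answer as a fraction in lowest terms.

Lorenzo's mother's ABO genotype from I^A I^B × I^A I^B: 1/4 I^A I^A, 1/2 I^A I^B, 1/4 I^B I^B.
Crossing each possibility with the father I^A I^A and summing P(type AB): 1/4·0 + 1/2·1/2 + 1/4·1 = 1/2.
Similarly for Rh via the mother's Rh distribution: P(Rh+) = 1.
Independent loci: 1/2 × 1 = 1/2.

1/2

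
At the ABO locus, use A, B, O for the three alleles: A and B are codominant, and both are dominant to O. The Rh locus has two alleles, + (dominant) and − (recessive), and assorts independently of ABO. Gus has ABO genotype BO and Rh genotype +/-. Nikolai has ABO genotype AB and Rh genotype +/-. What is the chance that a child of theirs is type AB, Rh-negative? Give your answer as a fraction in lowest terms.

ABO cross BO × AB → offspring phenotypes: 1/4 A, 1/2 B, 1/4 AB.
Rh cross +/- × +/- → 3/4 Rh+, 1/4 Rh-.
Independent loci: P(type AB, Rh-negative) = 1/4 × 1/4 = 1/16.

1/16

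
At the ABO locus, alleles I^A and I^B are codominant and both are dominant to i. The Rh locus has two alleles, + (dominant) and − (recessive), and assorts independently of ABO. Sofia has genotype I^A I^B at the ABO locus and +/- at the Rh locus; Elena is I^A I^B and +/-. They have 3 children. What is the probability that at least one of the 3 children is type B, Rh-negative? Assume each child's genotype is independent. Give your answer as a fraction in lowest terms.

721/4096

ABO cross I^A I^B × I^A I^B → 1/4 A, 1/4 B, 1/2 AB.
Rh cross +/- × +/- → 3/4 Rh+, 1/4 Rh-; so P(type B, Rh-negative) = 1/4 × 1/4 = 1/16 per child.
P(none) = (15/16)^3 = 3375/4096; P(at least one) = 1 − 3375/4096 = 721/4096.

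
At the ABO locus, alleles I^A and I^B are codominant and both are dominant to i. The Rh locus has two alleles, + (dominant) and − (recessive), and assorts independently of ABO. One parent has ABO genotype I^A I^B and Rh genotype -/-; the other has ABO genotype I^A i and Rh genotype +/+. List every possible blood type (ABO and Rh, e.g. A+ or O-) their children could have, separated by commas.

Gametes from I^A I^B × I^A i give offspring ABO genotypes I^A I^A, I^A I^B, I^A i, I^B i, i.e. phenotypes A, B, AB.
Rh cross -/- × +/+ → phenotypes Rh+.
Combining independently: A+, B+, AB+.

A+, B+, AB+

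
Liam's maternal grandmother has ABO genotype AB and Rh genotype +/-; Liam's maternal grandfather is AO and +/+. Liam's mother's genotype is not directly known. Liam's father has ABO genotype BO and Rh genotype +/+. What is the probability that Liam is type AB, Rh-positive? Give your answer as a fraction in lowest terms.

1/4

Liam's mother's ABO genotype from AB × AO: 1/4 AA, 1/4 AB, 1/4 AO, 1/4 BO.
Crossing each possibility with the father BO and summing P(type AB): 1/4·1/2 + 1/4·1/4 + 1/4·1/4 + 1/4·0 = 1/4.
Similarly for Rh via the mother's Rh distribution: P(Rh+) = 1.
Independent loci: 1/4 × 1 = 1/4.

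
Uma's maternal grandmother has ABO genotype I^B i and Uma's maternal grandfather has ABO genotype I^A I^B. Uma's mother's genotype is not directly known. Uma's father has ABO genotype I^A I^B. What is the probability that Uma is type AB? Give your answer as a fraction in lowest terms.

3/8

Uma's mother's ABO genotype from I^B i × I^A I^B: 1/4 I^A I^B, 1/4 I^A i, 1/4 I^B I^B, 1/4 I^B i.
Crossing each possibility with the father I^A I^B and summing P(type AB): 1/4·1/2 + 1/4·1/4 + 1/4·1/2 + 1/4·1/4 = 3/8.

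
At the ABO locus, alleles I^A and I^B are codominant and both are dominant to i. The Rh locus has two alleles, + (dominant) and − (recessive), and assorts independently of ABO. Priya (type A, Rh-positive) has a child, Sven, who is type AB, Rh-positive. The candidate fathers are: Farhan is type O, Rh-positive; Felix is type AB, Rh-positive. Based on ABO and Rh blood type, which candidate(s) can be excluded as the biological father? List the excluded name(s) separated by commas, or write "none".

A candidate is excluded only if no genotype consistent with his phenotype could produce a type AB, Rh-positive child with a type A, Rh-positive mother.
Farhan (type O, Rh+): no genotype consistent with that phenotype can produce a type-AB Rh+ child with a type-A mother.

Farhan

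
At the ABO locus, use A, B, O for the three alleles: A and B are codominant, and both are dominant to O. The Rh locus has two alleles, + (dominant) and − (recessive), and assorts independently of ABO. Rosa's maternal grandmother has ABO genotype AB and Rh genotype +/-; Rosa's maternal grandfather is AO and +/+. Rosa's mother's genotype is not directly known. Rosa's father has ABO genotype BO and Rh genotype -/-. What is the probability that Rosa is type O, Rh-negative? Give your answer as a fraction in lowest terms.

1/32

Rosa's mother's ABO genotype from AB × AO: 1/4 AA, 1/4 AB, 1/4 AO, 1/4 BO.
Crossing each possibility with the father BO and summing P(type O): 1/4·0 + 1/4·0 + 1/4·1/4 + 1/4·1/4 = 1/8.
Similarly for Rh via the mother's Rh distribution: P(Rh-) = 1/4.
Independent loci: 1/8 × 1/4 = 1/32.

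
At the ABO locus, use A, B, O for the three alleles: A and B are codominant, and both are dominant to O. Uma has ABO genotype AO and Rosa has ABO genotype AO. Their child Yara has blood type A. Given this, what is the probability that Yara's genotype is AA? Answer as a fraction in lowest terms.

Cross AO × AO → 1/4 AA, 1/2 AO, 1/4 OO.
Type-A genotypes among offspring: AA (1/4), AO (1/2); total 3/4.
P(AA | type A) = (1/4) / (3/4) = 1/3.

1/3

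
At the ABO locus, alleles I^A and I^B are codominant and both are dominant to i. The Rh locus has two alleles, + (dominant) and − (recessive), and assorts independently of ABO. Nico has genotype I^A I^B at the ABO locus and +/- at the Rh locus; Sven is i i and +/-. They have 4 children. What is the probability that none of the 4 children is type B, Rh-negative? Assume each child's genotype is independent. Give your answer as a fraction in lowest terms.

ABO cross I^A I^B × i i → 1/2 A, 1/2 B.
Rh cross +/- × +/- → 3/4 Rh+, 1/4 Rh-; so P(type B, Rh-negative) = 1/2 × 1/4 = 1/8 per child.
P(not type B, Rh-negative) = 7/8 for one child; (7/8)^4 = 2401/4096.

2401/4096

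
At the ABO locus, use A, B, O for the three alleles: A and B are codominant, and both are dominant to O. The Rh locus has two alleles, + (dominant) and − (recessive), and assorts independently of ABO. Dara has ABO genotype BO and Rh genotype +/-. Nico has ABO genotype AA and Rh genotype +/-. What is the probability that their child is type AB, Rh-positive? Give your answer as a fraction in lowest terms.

ABO cross BO × AA → offspring phenotypes: 1/2 A, 1/2 AB.
Rh cross +/- × +/- → 3/4 Rh+, 1/4 Rh-.
Independent loci: P(type AB, Rh-positive) = 1/2 × 3/4 = 3/8.

3/8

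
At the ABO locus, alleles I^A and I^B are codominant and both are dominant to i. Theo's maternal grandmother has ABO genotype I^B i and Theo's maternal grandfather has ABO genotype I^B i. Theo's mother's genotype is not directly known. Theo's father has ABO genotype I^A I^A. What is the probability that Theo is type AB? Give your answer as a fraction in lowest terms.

Theo's mother's ABO genotype from I^B i × I^B i: 1/4 I^B I^B, 1/2 I^B i, 1/4 i i.
Crossing each possibility with the father I^A I^A and summing P(type AB): 1/4·1 + 1/2·1/2 + 1/4·0 = 1/2.

1/2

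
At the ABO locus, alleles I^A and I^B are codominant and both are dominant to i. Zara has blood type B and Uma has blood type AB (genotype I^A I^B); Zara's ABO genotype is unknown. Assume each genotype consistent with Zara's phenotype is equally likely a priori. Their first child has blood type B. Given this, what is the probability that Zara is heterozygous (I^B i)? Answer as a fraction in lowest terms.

1/2

Possible genotypes: Zara ∈ {I^B I^B, I^B i}; Uma ∈ {I^A I^B}.
Weight each parental genotype pair by prior × P(type-B child):
  I^B I^B × I^A I^B: posterior weight 1/2.
  I^B i × I^A I^B: posterior weight 1/2.
Sum the posterior weight over pairs where Zara is I^B i: 1/2.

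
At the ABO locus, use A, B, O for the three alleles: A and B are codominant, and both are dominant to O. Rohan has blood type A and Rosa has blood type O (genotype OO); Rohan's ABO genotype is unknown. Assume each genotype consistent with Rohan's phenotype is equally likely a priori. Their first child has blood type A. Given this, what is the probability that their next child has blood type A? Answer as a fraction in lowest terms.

Possible genotypes: Rohan ∈ {AA, AO}; Rosa ∈ {OO}.
Weight each parental genotype pair by prior × P(type-A child):
  AA × OO: posterior weight 2/3; P(next child type A) = 1.
  AO × OO: posterior weight 1/3; P(next child type A) = 1/2.
Weighted sum = 5/6.

5/6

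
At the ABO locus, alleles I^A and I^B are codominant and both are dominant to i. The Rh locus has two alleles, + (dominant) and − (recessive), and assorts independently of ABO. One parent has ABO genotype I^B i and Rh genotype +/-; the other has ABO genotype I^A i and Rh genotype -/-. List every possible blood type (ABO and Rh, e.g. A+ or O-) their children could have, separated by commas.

Gametes from I^B i × I^A i give offspring ABO genotypes I^A I^B, I^A i, I^B i, i i, i.e. phenotypes O, A, B, AB.
Rh cross +/- × -/- → phenotypes Rh+, Rh-.
Combining independently: O+, O-, A+, A-, B+, B-, AB+, AB-.

O+, O-, A+, A-, B+, B-, AB+, AB-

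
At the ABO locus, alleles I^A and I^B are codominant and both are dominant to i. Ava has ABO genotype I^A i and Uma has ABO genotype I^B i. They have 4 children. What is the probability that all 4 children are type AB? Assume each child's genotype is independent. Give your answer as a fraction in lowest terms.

ABO cross I^A i × I^B i → 1/4 O, 1/4 A, 1/4 B, 1/4 AB.
So P(type AB) = 1/4 per child.
All 4 independent: (1/4)^4 = 1/256.

1/256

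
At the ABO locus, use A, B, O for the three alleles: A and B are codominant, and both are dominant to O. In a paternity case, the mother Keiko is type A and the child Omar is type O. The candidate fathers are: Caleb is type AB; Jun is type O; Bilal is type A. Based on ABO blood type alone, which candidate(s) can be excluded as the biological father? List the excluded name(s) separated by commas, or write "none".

A candidate is excluded only if no genotype consistent with his phenotype could produce a type O child with a type A mother.
Caleb (type AB): no genotype consistent with that phenotype can produce a type-O child with a type-A mother.

Caleb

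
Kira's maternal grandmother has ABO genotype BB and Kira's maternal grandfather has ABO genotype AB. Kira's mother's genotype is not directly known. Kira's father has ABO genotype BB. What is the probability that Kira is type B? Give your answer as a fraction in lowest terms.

Kira's mother's ABO genotype from BB × AB: 1/2 AB, 1/2 BB.
Crossing each possibility with the father BB and summing P(type B): 1/2·1/2 + 1/2·1 = 3/4.

3/4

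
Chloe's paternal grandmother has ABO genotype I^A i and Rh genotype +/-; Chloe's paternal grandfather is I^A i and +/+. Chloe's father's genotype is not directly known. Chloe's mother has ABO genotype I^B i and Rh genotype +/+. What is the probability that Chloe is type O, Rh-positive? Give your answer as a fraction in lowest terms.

Chloe's father's ABO genotype from I^A i × I^A i: 1/4 I^A I^A, 1/2 I^A i, 1/4 i i.
Crossing each possibility with the mother I^B i and summing P(type O): 1/4·0 + 1/2·1/4 + 1/4·1/2 = 1/4.
Similarly for Rh via the father's Rh distribution: P(Rh+) = 1.
Independent loci: 1/4 × 1 = 1/4.

1/4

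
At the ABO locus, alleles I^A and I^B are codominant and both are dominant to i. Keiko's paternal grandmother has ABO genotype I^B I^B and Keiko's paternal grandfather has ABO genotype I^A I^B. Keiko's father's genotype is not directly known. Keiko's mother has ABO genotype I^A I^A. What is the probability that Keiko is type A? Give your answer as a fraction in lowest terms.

Keiko's father's ABO genotype from I^B I^B × I^A I^B: 1/2 I^A I^B, 1/2 I^B I^B.
Crossing each possibility with the mother I^A I^A and summing P(type A): 1/2·1/2 + 1/2·0 = 1/4.

1/4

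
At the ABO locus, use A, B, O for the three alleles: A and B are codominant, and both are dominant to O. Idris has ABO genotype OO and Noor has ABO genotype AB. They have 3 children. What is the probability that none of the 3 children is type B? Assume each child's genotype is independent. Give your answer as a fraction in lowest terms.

1/8

ABO cross OO × AB → 1/2 A, 1/2 B.
So P(type B) = 1/2 per child.
P(not type B) = 1/2 for one child; (1/2)^3 = 1/8.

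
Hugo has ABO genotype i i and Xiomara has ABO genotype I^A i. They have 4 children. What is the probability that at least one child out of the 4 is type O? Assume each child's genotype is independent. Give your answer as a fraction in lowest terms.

ABO cross i i × I^A i → 1/2 O, 1/2 A.
So P(type O) = 1/2 per child.
P(none) = (1/2)^4 = 1/16; P(at least one) = 1 − 1/16 = 15/16.

15/16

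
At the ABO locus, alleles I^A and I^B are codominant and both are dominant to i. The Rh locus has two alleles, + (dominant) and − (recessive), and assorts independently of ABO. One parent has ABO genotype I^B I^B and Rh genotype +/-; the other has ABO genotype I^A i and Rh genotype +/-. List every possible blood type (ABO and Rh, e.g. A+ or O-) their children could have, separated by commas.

B+, B-, AB+, AB-

Gametes from I^B I^B × I^A i give offspring ABO genotypes I^A I^B, I^B i, i.e. phenotypes B, AB.
Rh cross +/- × +/- → phenotypes Rh+, Rh-.
Combining independently: B+, B-, AB+, AB-.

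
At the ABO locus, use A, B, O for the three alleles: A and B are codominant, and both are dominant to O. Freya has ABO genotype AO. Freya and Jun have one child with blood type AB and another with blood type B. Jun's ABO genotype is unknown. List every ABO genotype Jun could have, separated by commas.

For each candidate genotype of Jun, check whether crossing it with AO can produce every observed child phenotype.
  AA → possible child types {A} ✗
  AB → possible child types {A, B, AB} ✓
  AO → possible child types {O, A} ✗
  BB → possible child types {B, AB} ✓
  BO → possible child types {O, A, B, AB} ✓
  OO → possible child types {O, A} ✗

AB, BB, BO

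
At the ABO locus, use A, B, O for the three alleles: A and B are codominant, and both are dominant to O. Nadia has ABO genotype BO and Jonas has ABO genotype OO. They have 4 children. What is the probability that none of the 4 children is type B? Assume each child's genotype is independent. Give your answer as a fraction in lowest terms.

1/16

ABO cross BO × OO → 1/2 O, 1/2 B.
So P(type B) = 1/2 per child.
P(not type B) = 1/2 for one child; (1/2)^4 = 1/16.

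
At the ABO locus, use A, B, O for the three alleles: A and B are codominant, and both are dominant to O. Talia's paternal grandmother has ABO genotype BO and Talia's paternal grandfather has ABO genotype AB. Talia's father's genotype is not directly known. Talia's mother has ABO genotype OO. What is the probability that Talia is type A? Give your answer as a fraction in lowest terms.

1/4

Talia's father's ABO genotype from BO × AB: 1/4 AB, 1/4 AO, 1/4 BB, 1/4 BO.
Crossing each possibility with the mother OO and summing P(type A): 1/4·1/2 + 1/4·1/2 + 1/4·0 + 1/4·0 = 1/4.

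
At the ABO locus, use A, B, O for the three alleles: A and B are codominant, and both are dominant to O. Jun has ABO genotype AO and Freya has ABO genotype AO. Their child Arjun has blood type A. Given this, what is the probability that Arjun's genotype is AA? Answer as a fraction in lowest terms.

Cross AO × AO → 1/4 AA, 1/2 AO, 1/4 OO.
Type-A genotypes among offspring: AA (1/4), AO (1/2); total 3/4.
P(AA | type A) = (1/4) / (3/4) = 1/3.

1/3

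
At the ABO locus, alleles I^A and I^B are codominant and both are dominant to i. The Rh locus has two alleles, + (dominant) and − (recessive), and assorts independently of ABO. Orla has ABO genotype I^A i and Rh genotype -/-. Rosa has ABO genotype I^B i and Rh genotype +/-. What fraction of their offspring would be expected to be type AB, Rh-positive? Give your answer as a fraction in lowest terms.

ABO cross I^A i × I^B i → offspring phenotypes: 1/4 O, 1/4 A, 1/4 B, 1/4 AB.
Rh cross -/- × +/- → 1/2 Rh+, 1/2 Rh-.
Independent loci: P(type AB, Rh-positive) = 1/4 × 1/2 = 1/8.

1/8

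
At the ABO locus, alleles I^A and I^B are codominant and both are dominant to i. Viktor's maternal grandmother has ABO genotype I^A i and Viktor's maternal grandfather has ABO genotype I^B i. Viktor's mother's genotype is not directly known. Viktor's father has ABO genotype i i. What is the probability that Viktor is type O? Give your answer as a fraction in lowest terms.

1/2

Viktor's mother's ABO genotype from I^A i × I^B i: 1/4 I^A I^B, 1/4 I^A i, 1/4 I^B i, 1/4 i i.
Crossing each possibility with the father i i and summing P(type O): 1/4·0 + 1/4·1/2 + 1/4·1/2 + 1/4·1 = 1/2.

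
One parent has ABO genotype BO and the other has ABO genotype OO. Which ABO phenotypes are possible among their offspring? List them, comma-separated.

Gametes from BO × OO give offspring ABO genotypes BO, OO, i.e. phenotypes O, B.

O, B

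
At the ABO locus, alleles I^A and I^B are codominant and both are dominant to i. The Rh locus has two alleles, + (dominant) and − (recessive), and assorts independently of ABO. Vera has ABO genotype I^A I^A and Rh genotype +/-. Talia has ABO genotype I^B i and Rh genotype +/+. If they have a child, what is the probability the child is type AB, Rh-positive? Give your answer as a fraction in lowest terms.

1/2

ABO cross I^A I^A × I^B i → offspring phenotypes: 1/2 A, 1/2 AB.
Rh cross +/- × +/+ → 1 Rh+.
Independent loci: P(type AB, Rh-positive) = 1/2 × 1 = 1/2.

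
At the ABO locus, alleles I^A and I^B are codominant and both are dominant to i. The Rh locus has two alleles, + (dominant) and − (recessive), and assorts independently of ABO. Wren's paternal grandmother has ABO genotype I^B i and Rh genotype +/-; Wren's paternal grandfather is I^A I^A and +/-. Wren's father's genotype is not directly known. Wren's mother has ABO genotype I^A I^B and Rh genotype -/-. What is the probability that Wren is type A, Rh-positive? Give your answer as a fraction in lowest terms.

3/16

Wren's father's ABO genotype from I^B i × I^A I^A: 1/2 I^A I^B, 1/2 I^A i.
Crossing each possibility with the mother I^A I^B and summing P(type A): 1/2·1/4 + 1/2·1/2 = 3/8.
Similarly for Rh via the father's Rh distribution: P(Rh+) = 1/2.
Independent loci: 3/8 × 1/2 = 3/16.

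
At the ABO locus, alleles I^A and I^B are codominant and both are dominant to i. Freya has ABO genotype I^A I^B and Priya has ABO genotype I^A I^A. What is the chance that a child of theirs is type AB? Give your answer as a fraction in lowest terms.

ABO cross I^A I^B × I^A I^A → offspring phenotypes: 1/2 A, 1/2 AB.
So P(type AB) = 1/2.

1/2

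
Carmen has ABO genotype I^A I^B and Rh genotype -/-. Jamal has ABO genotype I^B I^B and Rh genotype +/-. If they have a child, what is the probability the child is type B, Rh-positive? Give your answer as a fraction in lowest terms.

ABO cross I^A I^B × I^B I^B → offspring phenotypes: 1/2 B, 1/2 AB.
Rh cross -/- × +/- → 1/2 Rh+, 1/2 Rh-.
Independent loci: P(type B, Rh-positive) = 1/2 × 1/2 = 1/4.

1/4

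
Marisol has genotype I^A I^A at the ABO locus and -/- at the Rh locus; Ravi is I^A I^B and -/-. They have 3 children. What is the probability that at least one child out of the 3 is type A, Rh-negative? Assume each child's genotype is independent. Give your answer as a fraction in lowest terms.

ABO cross I^A I^A × I^A I^B → 1/2 A, 1/2 AB.
Rh cross -/- × -/- → 1 Rh-; so P(type A, Rh-negative) = 1/2 × 1 = 1/2 per child.
P(none) = (1/2)^3 = 1/8; P(at least one) = 1 − 1/8 = 7/8.

7/8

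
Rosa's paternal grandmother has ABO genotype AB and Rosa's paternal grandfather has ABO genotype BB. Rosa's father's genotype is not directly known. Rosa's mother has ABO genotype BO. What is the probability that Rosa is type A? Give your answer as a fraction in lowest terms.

1/8

Rosa's father's ABO genotype from AB × BB: 1/2 AB, 1/2 BB.
Crossing each possibility with the mother BO and summing P(type A): 1/2·1/4 + 1/2·0 = 1/8.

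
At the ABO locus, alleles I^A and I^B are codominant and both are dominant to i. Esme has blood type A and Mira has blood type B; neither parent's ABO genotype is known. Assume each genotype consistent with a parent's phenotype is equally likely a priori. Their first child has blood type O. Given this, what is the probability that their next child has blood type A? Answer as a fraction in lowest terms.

1/4

Possible genotypes: Esme ∈ {I^A I^A, I^A i}; Mira ∈ {I^B I^B, I^B i}.
Weight each parental genotype pair by prior × P(type-O child):
  I^A i × I^B i: posterior weight 1; P(next child type A) = 1/4.
Weighted sum = 1/4.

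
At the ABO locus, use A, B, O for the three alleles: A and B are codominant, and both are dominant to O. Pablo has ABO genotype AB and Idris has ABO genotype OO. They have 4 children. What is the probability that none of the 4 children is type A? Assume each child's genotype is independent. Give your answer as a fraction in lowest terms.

1/16

ABO cross AB × OO → 1/2 A, 1/2 B.
So P(type A) = 1/2 per child.
P(not type A) = 1/2 for one child; (1/2)^4 = 1/16.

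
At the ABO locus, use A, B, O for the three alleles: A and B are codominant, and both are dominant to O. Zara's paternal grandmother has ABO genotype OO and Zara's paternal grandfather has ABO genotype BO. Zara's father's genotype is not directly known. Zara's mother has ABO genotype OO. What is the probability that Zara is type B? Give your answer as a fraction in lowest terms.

Zara's father's ABO genotype from OO × BO: 1/2 BO, 1/2 OO.
Crossing each possibility with the mother OO and summing P(type B): 1/2·1/2 + 1/2·0 = 1/4.

1/4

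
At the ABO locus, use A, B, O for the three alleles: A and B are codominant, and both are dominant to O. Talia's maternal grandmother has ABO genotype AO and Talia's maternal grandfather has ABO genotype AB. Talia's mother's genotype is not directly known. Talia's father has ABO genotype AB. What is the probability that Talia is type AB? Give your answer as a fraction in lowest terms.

Talia's mother's ABO genotype from AO × AB: 1/4 AA, 1/4 AB, 1/4 AO, 1/4 BO.
Crossing each possibility with the father AB and summing P(type AB): 1/4·1/2 + 1/4·1/2 + 1/4·1/4 + 1/4·1/4 = 3/8.

3/8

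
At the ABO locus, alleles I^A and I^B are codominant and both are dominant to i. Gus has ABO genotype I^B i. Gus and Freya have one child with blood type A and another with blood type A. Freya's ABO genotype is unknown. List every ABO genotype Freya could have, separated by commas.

For each candidate genotype of Freya, check whether crossing it with I^B i can produce every observed child phenotype.
  I^A I^A → possible child types {A, AB} ✓
  I^A I^B → possible child types {A, B, AB} ✓
  I^A i → possible child types {O, A, B, AB} ✓
  I^B I^B → possible child types {B} ✗
  I^B i → possible child types {O, B} ✗
  i i → possible child types {O, B} ✗

I^A I^A, I^A I^B, I^A i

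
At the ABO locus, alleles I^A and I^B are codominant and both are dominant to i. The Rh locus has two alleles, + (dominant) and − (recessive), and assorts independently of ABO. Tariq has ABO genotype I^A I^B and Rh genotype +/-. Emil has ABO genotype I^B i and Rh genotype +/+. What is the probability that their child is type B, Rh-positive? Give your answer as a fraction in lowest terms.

ABO cross I^A I^B × I^B i → offspring phenotypes: 1/4 A, 1/2 B, 1/4 AB.
Rh cross +/- × +/+ → 1 Rh+.
Independent loci: P(type B, Rh-positive) = 1/2 × 1 = 1/2.

1/2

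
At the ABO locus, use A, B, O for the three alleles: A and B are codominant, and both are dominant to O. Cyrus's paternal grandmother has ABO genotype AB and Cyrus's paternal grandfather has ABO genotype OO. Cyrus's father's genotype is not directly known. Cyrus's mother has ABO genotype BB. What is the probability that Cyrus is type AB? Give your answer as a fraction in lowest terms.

1/4

Cyrus's father's ABO genotype from AB × OO: 1/2 AO, 1/2 BO.
Crossing each possibility with the mother BB and summing P(type AB): 1/2·1/2 + 1/2·0 = 1/4.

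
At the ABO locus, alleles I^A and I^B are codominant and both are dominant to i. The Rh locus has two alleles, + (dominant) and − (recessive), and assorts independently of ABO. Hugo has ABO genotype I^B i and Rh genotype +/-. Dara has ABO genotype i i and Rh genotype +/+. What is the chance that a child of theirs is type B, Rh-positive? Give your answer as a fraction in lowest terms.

1/2

ABO cross I^B i × i i → offspring phenotypes: 1/2 O, 1/2 B.
Rh cross +/- × +/+ → 1 Rh+.
Independent loci: P(type B, Rh-positive) = 1/2 × 1 = 1/2.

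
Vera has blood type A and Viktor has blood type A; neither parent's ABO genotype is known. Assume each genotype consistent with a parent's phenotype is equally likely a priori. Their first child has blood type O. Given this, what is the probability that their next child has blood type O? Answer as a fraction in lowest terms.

Possible genotypes: Vera ∈ {I^A I^A, I^A i}; Viktor ∈ {I^A I^A, I^A i}.
Weight each parental genotype pair by prior × P(type-O child):
  I^A i × I^A i: posterior weight 1; P(next child type O) = 1/4.
Weighted sum = 1/4.

1/4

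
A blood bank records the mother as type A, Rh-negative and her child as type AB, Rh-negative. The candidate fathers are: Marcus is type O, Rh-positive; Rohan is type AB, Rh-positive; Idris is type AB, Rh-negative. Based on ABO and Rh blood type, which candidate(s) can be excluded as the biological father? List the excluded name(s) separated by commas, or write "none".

Marcus

A candidate is excluded only if no genotype consistent with his phenotype could produce a type AB, Rh-negative child with a type A, Rh-negative mother.
Marcus (type O, Rh+): no genotype consistent with that phenotype can produce a type-AB Rh- child with a type-A mother.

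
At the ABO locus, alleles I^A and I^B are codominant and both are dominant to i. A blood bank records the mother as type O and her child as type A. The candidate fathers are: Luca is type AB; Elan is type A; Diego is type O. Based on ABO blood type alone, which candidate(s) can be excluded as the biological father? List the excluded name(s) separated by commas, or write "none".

Diego

A candidate is excluded only if no genotype consistent with his phenotype could produce a type A child with a type O mother.
Diego (type O): no genotype consistent with that phenotype can produce a type-A child with a type-O mother.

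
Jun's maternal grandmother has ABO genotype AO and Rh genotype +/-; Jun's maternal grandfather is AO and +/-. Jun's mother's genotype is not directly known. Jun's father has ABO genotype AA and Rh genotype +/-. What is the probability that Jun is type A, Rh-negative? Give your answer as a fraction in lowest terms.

Jun's mother's ABO genotype from AO × AO: 1/4 AA, 1/2 AO, 1/4 OO.
Crossing each possibility with the father AA and summing P(type A): 1/4·1 + 1/2·1 + 1/4·1 = 1.
Similarly for Rh via the mother's Rh distribution: P(Rh-) = 1/4.
Independent loci: 1 × 1/4 = 1/4.

1/4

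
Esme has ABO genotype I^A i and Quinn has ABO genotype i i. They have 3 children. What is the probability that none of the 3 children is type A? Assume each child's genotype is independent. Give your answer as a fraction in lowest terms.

ABO cross I^A i × i i → 1/2 O, 1/2 A.
So P(type A) = 1/2 per child.
P(not type A) = 1/2 for one child; (1/2)^3 = 1/8.

1/8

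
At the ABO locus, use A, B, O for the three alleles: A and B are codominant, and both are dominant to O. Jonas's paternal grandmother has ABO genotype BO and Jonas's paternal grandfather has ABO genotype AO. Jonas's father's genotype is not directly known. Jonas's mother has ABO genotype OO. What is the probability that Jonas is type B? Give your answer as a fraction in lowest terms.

1/4

Jonas's father's ABO genotype from BO × AO: 1/4 AB, 1/4 AO, 1/4 BO, 1/4 OO.
Crossing each possibility with the mother OO and summing P(type B): 1/4·1/2 + 1/4·0 + 1/4·1/2 + 1/4·0 = 1/4.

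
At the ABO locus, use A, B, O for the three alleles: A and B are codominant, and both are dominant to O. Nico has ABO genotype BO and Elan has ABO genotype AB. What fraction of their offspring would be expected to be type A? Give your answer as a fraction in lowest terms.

1/4

ABO cross BO × AB → offspring phenotypes: 1/4 A, 1/2 B, 1/4 AB.
So P(type A) = 1/4.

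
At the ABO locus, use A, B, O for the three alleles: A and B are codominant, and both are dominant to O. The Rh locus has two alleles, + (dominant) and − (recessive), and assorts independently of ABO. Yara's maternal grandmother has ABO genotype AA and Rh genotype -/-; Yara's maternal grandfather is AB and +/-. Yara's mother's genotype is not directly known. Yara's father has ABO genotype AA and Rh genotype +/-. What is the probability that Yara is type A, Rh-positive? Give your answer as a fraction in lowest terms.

Yara's mother's ABO genotype from AA × AB: 1/2 AA, 1/2 AB.
Crossing each possibility with the father AA and summing P(type A): 1/2·1 + 1/2·1/2 = 3/4.
Similarly for Rh via the mother's Rh distribution: P(Rh+) = 5/8.
Independent loci: 3/4 × 5/8 = 15/32.

15/32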